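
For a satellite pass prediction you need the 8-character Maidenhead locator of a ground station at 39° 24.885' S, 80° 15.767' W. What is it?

Offset from 180°W / 90°S: lon 99.73722°, lat 50.58525°.
Field (20°×10°, letters A–R): 99.73722/20 → 4 → E, 50.58525/10 → 5 → F; chars EF.
Square (2°×1°, digits 0–9): 19.73722/2 → 9, 0.58525/1 → 0; chars 90.
Subsquare (5′×2.5′, letters a–x): 1.73722/0.0833333 → 20 → u, 0.58525/0.0416667 → 14 → o; chars uo.
Extended square (30″×15″, digits 0–9): 0.07055/0.00833333 → 8, 0.00192/0.00416667 → 0; chars 80.

EF90uo80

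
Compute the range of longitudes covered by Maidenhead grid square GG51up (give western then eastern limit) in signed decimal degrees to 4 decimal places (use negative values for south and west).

-48.3333, -48.2500

Field G=6, G=6: +6·20° lon, +6·10° lat → SW at lon -60°, lat -30°.
Square 5, 1: +5·2° lon, +1·1° lat → SW at lon -50°, lat -29°.
Subsquare u=20, p=15: +20·0.0833333° lon, +15·0.0416667° lat → SW at lon -48.3333°, lat -28.375°.
Cell spans 0.0833333° lon × 0.0416667° lat.
west -48.3333, east -48.2500.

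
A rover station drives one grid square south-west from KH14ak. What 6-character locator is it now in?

Longitude subsquare a = 0; −1 → -1, wraps to 23 = x, carry into square.
Longitude square 1; −1 → 0.
Latitude subsquare k = 10; −1 → 9 = j.

KH04xj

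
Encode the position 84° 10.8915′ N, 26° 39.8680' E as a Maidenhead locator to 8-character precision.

Offset from 180°W / 90°S: lon 206.66447°, lat 174.18152°.
Field: 206.66447/20 → 10 → K, 174.18152/10 → 17 → R; chars KR.
Square: 6.66447/2 → 3, 4.18152/1 → 4; chars 34.
Subsquare: 0.66447/0.0833333 → 7 → h, 0.18152/0.0416667 → 4 → e; chars he.
Extended square: 0.08113/0.00833333 → 9, 0.01486/0.00416667 → 3; chars 93.

KR34he93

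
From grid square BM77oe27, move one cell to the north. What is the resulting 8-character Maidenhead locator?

Latitude extended square 7; +1 → 8.
The longitude characters are unchanged.

BM77oe28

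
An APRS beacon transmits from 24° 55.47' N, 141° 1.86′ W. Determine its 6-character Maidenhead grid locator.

Shift to the Maidenhead origin (180°W, 90°S): lon 38.9690, lat 114.9245.
Field: lon ⌊38.9690/20⌋ = 1 → B; lat ⌊114.9245/10⌋ = 11 → L.
Square: lon ⌊18.9690/2⌋ = 9; lat ⌊4.9245/1⌋ = 4.
Subsquare: lon ⌊0.9690/0.0833333⌋ = 11 → l; lat ⌊0.9245/0.0416667⌋ = 22 → w.

BL94lw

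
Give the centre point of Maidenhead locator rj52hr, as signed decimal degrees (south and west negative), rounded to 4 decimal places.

Field R=17, J=9: +17·20° lon, +9·10° lat → SW at lon 160°, lat 0°.
Square 5, 2: +5·2° lon, +2·1° lat → SW at lon 170°, lat 2°.
Subsquare h=7, r=17: +7·0.0833333° lon, +17·0.0416667° lat → SW at lon 170.583°, lat 2.70833°.
Cell spans 0.0833333° lon × 0.0416667° lat. Centre is SW corner plus half of each.
latitude 2.7292, longitude 170.6250.

2.7292, 170.6250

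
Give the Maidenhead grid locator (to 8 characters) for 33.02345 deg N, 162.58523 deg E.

RM13ha05

Add 180° to longitude and 90° to latitude: 342.58523, 123.02345.
Field: lon ⌊342.58523/20⌋ = 17 → R; lat ⌊123.02345/10⌋ = 12 → M.
Square: lon ⌊2.58523/2⌋ = 1; lat ⌊3.02345/1⌋ = 3.
Subsquare: lon ⌊0.58523/0.0833333⌋ = 7 → h; lat ⌊0.02345/0.0416667⌋ = 0 → a.
Extended square: lon ⌊0.00190/0.00833333⌋ = 0; lat ⌊0.02345/0.00416667⌋ = 5.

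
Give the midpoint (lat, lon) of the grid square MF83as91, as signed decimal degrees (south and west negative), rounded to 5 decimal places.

Field M=12, F=5: +12·20° lon, +5·10° lat → SW at lon 60°, lat -40°.
Square 8, 3: +8·2° lon, +3·1° lat → SW at lon 76°, lat -37°.
Subsquare a=0, s=18: +0·0.0833333° lon, +18·0.0416667° lat → SW at lon 76°, lat -36.25°.
Extended square 9, 1: +9·0.00833333° lon, +1·0.00416667° lat → SW at lon 76.075°, lat -36.2458°.
Cell spans 0.00833333° lon × 0.00416667° lat. Centre is SW corner plus half of each.
latitude -36.24375, longitude 76.07917.

-36.24375, 76.07917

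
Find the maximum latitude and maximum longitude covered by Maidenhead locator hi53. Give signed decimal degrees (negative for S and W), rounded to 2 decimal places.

-6.00, -28.00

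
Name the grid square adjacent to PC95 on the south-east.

QC04

Longitude square 9; +1 → 10, wraps to 0, carry into field.
Longitude field P = 15; +1 → 16 = Q.
Latitude square 5; −1 → 4.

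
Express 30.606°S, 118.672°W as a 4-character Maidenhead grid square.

DF09

Offset from 180°W / 90°S: lon 61.33°, lat 59.39°.
Field: 61.33/20 → 3 → D, 59.39/10 → 5 → F; chars DF.
Square: 1.33/2 → 0, 9.39/1 → 9; chars 09.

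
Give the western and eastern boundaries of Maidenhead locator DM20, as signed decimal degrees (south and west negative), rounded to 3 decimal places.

-116.000, -114.000

Field D=3, M=12: +3·20° lon, +12·10° lat → SW at lon -120°, lat 30°.
Square 2, 0: +2·2° lon, +0·1° lat → SW at lon -116°, lat 30°.
Cell spans 2° lon × 1° lat.
west -116.000, east -114.000.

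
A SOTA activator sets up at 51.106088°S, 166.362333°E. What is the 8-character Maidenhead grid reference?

RD38ev34

Shift to the Maidenhead origin (180°W, 90°S): lon 346.36233, lat 38.89391.
Field: lon ⌊346.36233/20⌋ = 17 → R; lat ⌊38.89391/10⌋ = 3 → D.
Square: lon ⌊6.36233/2⌋ = 3; lat ⌊8.89391/1⌋ = 8.
Subsquare: lon ⌊0.36233/0.0833333⌋ = 4 → e; lat ⌊0.89391/0.0416667⌋ = 21 → v.
Extended square: lon ⌊0.02900/0.00833333⌋ = 3; lat ⌊0.01891/0.00416667⌋ = 4.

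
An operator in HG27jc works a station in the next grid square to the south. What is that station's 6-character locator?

HG27jb

Latitude subsquare c = 2; −1 → 1 = b.
The longitude characters are unchanged.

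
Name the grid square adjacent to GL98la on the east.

GL98ma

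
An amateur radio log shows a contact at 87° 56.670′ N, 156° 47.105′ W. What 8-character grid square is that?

BR17ow56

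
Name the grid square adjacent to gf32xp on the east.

Longitude subsquare x = 23; +1 → 24, wraps to 0 = a, carry into square.
Longitude square 3; +1 → 4.
The latitude characters are unchanged.

GF42ap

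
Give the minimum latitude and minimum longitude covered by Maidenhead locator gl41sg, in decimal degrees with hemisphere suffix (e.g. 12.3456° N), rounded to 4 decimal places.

21.2500° N, 50.5000° W

Field G=6, L=11: +6·20° lon, +11·10° lat → SW at lon -60°, lat 20°.
Square 4, 1: +4·2° lon, +1·1° lat → SW at lon -52°, lat 21°.
Subsquare s=18, g=6: +18·0.0833333° lon, +6·0.0416667° lat → SW at lon -50.5°, lat 21.25°.
latitude 21.2500° N, longitude 50.5000° W.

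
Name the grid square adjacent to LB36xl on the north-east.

LB46am

Longitude subsquare x = 23; +1 → 24, wraps to 0 = a, carry into square.
Longitude square 3; +1 → 4.
Latitude subsquare l = 11; +1 → 12 = m.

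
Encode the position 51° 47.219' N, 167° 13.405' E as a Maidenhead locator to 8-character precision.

Offset from 180°W / 90°S: lon 347.22342°, lat 141.78698°.
Field (20°×10°, letters A–R): 347.22342/20 → 17 → R, 141.78698/10 → 14 → O; chars RO.
Square (2°×1°, digits 0–9): 7.22342/2 → 3, 1.78698/1 → 1; chars 31.
Subsquare (5′×2.5′, letters a–x): 1.22342/0.0833333 → 14 → o, 0.78698/0.0416667 → 18 → s; chars os.
Extended square (30″×15″, digits 0–9): 0.05675/0.00833333 → 6, 0.03698/0.00416667 → 8; chars 68.

RO31os68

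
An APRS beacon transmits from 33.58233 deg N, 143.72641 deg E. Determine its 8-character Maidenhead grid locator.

Shift to the Maidenhead origin (180°W, 90°S): lon 323.72641, lat 123.58233.
Field: 323.72641/20 → 16 → Q, 123.58233/10 → 12 → M; chars QM.
Square: 3.72641/2 → 1, 3.58233/1 → 3; chars 13.
Subsquare: 1.72641/0.0833333 → 20 → u, 0.58233/0.0416667 → 13 → n; chars un.
Extended square: 0.05974/0.00833333 → 7, 0.04066/0.00416667 → 9; chars 79.

QM13un79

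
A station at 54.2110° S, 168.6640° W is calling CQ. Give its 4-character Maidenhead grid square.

AD55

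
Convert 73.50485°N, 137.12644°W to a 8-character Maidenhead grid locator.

CQ13km41

Shift to the Maidenhead origin (180°W, 90°S): lon 42.87356, lat 163.50485.
Field: lon ⌊42.87356/20⌋ = 2 → C; lat ⌊163.50485/10⌋ = 16 → Q.
Square: lon ⌊2.87356/2⌋ = 1; lat ⌊3.50485/1⌋ = 3.
Subsquare: lon ⌊0.87356/0.0833333⌋ = 10 → k; lat ⌊0.50485/0.0416667⌋ = 12 → m.
Extended square: lon ⌊0.04023/0.00833333⌋ = 4; lat ⌊0.00485/0.00416667⌋ = 1.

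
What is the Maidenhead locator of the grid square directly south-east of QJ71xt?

Longitude subsquare x = 23; +1 → 24, wraps to 0 = a, carry into square.
Longitude square 7; +1 → 8.
Latitude subsquare t = 19; −1 → 18 = s.

QJ81as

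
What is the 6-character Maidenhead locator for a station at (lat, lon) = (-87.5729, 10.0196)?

Add 180° to longitude and 90° to latitude: 190.0196, 2.4271.
Field: 190.0196/20 → 9 → J, 2.4271/10 → 0 → A; chars JA.
Square: 10.0196/2 → 5, 2.4271/1 → 2; chars 52.
Subsquare: 0.0196/0.0833333 → 0 → a, 0.4271/0.0416667 → 10 → k; chars ak.

JA52ak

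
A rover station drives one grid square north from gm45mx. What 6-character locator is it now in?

Latitude subsquare x = 23; +1 → 24, wraps to 0 = a, carry into square.
Latitude square 5; +1 → 6.
The longitude characters are unchanged.

GM46ma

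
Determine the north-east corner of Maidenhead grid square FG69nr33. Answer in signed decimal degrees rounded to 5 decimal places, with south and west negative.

Field F=5, G=6: +5·20° lon, +6·10° lat → SW at lon -80°, lat -30°.
Square 6, 9: +6·2° lon, +9·1° lat → SW at lon -68°, lat -21°.
Subsquare n=13, r=17: +13·0.0833333° lon, +17·0.0416667° lat → SW at lon -66.9167°, lat -20.2917°.
Extended square 3, 3: +3·0.00833333° lon, +3·0.00416667° lat → SW at lon -66.8917°, lat -20.2792°.
Cell spans 0.00833333° lon × 0.00416667° lat. NE corner is SW corner plus one full cell.
latitude -20.27500, longitude -66.88333.

-20.27500, -66.88333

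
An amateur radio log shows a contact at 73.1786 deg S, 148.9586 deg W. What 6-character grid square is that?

Shift to the Maidenhead origin (180°W, 90°S): lon 31.0414, lat 16.8214.
Field: 31.0414/20 → 1 → B, 16.8214/10 → 1 → B; chars BB.
Square: 11.0414/2 → 5, 6.8214/1 → 6; chars 56.
Subsquare: 1.0414/0.0833333 → 12 → m, 0.8214/0.0416667 → 19 → t; chars mt.

BB56mt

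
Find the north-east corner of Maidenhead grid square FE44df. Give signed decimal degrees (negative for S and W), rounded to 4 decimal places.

-45.7500, -71.6667

Field F=5, E=4: +5·20° lon, +4·10° lat → SW at lon -80°, lat -50°.
Square 4, 4: +4·2° lon, +4·1° lat → SW at lon -72°, lat -46°.
Subsquare d=3, f=5: +3·0.0833333° lon, +5·0.0416667° lat → SW at lon -71.75°, lat -45.7917°.
Cell spans 0.0833333° lon × 0.0416667° lat. NE corner is SW corner plus one full cell.
latitude -45.7500, longitude -71.6667.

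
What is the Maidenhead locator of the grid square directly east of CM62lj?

Longitude subsquare l = 11; +1 → 12 = m.
The latitude characters are unchanged.

CM62mj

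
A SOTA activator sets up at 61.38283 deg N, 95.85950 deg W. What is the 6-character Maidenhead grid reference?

Offset from 180°W / 90°S: lon 84.1405°, lat 151.3828°.
Field: 84.1405/20 → 4 → E, 151.3828/10 → 15 → P; chars EP.
Square: 4.1405/2 → 2, 1.3828/1 → 1; chars 21.
Subsquare: 0.1405/0.0833333 → 1 → b, 0.3828/0.0416667 → 9 → j; chars bj.

EP21bj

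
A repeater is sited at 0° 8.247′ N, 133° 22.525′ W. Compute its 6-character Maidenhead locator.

CJ30hd

Shift to the Maidenhead origin (180°W, 90°S): lon 46.6246, lat 90.1375.
Field: lon ⌊46.6246/20⌋ = 2 → C; lat ⌊90.1375/10⌋ = 9 → J.
Square: lon ⌊6.6246/2⌋ = 3; lat ⌊0.1375/1⌋ = 0.
Subsquare: lon ⌊0.6246/0.0833333⌋ = 7 → h; lat ⌊0.1375/0.0416667⌋ = 3 → d.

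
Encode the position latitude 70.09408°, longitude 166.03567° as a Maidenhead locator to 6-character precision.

RQ30ac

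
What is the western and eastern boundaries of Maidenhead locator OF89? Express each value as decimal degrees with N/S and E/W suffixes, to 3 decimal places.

Field O=14, F=5: +14·20° lon, +5·10° lat → SW at lon 100°, lat -40°.
Square 8, 9: +8·2° lon, +9·1° lat → SW at lon 116°, lat -31°.
Cell spans 2° lon × 1° lat.
west 116.000° E, east 118.000° E.

116.000° E, 118.000° E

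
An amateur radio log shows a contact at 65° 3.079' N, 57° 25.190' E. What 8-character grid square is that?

LP85rb02

Add 180° to longitude and 90° to latitude: 237.41983, 155.05132.
Field: lon ⌊237.41983/20⌋ = 11 → L; lat ⌊155.05132/10⌋ = 15 → P.
Square: lon ⌊17.41983/2⌋ = 8; lat ⌊5.05132/1⌋ = 5.
Subsquare: lon ⌊1.41983/0.0833333⌋ = 17 → r; lat ⌊0.05132/0.0416667⌋ = 1 → b.
Extended square: lon ⌊0.00317/0.00833333⌋ = 0; lat ⌊0.00965/0.00416667⌋ = 2.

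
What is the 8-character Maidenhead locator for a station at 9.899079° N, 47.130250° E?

LJ39nv55

Shift to the Maidenhead origin (180°W, 90°S): lon 227.13025, lat 99.89908.
Field: lon ⌊227.13025/20⌋ = 11 → L; lat ⌊99.89908/10⌋ = 9 → J.
Square: lon ⌊7.13025/2⌋ = 3; lat ⌊9.89908/1⌋ = 9.
Subsquare: lon ⌊1.13025/0.0833333⌋ = 13 → n; lat ⌊0.89908/0.0416667⌋ = 21 → v.
Extended square: lon ⌊0.04692/0.00833333⌋ = 5; lat ⌊0.02408/0.00416667⌋ = 5.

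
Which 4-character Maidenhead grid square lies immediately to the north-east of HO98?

IO09

Longitude square 9; +1 → 10, wraps to 0, carry into field.
Longitude field H = 7; +1 → 8 = I.
Latitude square 8; +1 → 9.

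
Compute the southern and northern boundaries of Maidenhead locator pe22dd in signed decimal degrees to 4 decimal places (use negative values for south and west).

-47.8750, -47.8333

Field P=15, E=4: +15·20° lon, +4·10° lat → SW at lon 120°, lat -50°.
Square 2, 2: +2·2° lon, +2·1° lat → SW at lon 124°, lat -48°.
Subsquare d=3, d=3: +3·0.0833333° lon, +3·0.0416667° lat → SW at lon 124.25°, lat -47.875°.
Cell spans 0.0833333° lon × 0.0416667° lat.
south -47.8750, north -47.8333.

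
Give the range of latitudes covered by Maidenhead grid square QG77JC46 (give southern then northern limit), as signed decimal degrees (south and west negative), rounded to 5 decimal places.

-22.89167, -22.88750

Field Q=16, G=6: +16·20° lon, +6·10° lat → SW at lon 140°, lat -30°.
Square 7, 7: +7·2° lon, +7·1° lat → SW at lon 154°, lat -23°.
Subsquare j=9, c=2: +9·0.0833333° lon, +2·0.0416667° lat → SW at lon 154.75°, lat -22.9167°.
Extended square 4, 6: +4·0.00833333° lon, +6·0.00416667° lat → SW at lon 154.783°, lat -22.8917°.
Cell spans 0.00833333° lon × 0.00416667° lat.
south -22.89167, north -22.88750.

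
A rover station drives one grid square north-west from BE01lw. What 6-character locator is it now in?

Longitude subsquare l = 11; −1 → 10 = k.
Latitude subsquare w = 22; +1 → 23 = x.

BE01kx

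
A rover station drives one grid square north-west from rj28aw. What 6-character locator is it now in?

Longitude subsquare a = 0; −1 → -1, wraps to 23 = x, carry into square.
Longitude square 2; −1 → 1.
Latitude subsquare w = 22; +1 → 23 = x.

RJ18xx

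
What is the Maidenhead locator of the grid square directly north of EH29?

EI20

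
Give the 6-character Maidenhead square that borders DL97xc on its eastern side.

EL07ac

Longitude subsquare x = 23; +1 → 24, wraps to 0 = a, carry into square.
Longitude square 9; +1 → 10, wraps to 0, carry into field.
Longitude field D = 3; +1 → 4 = E.
The latitude characters are unchanged.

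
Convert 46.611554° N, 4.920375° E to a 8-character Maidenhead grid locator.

JN26lo06

Shift to the Maidenhead origin (180°W, 90°S): lon 184.92038, lat 136.61155.
Field: lon ⌊184.92038/20⌋ = 9 → J; lat ⌊136.61155/10⌋ = 13 → N.
Square: lon ⌊4.92038/2⌋ = 2; lat ⌊6.61155/1⌋ = 6.
Subsquare: lon ⌊0.92038/0.0833333⌋ = 11 → l; lat ⌊0.61155/0.0416667⌋ = 14 → o.
Extended square: lon ⌊0.00371/0.00833333⌋ = 0; lat ⌊0.02822/0.00416667⌋ = 6.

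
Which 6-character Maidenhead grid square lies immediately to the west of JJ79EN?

JJ79dn

Longitude subsquare e = 4; −1 → 3 = d.
The latitude characters are unchanged.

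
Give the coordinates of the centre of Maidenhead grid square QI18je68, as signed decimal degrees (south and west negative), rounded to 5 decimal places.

-1.79792, 142.80417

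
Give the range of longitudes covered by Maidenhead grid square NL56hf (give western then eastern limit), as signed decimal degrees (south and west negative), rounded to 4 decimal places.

Field N=13, L=11: +13·20° lon, +11·10° lat → SW at lon 80°, lat 20°.
Square 5, 6: +5·2° lon, +6·1° lat → SW at lon 90°, lat 26°.
Subsquare h=7, f=5: +7·0.0833333° lon, +5·0.0416667° lat → SW at lon 90.5833°, lat 26.2083°.
Cell spans 0.0833333° lon × 0.0416667° lat.
west 90.5833, east 90.6667.

90.5833, 90.6667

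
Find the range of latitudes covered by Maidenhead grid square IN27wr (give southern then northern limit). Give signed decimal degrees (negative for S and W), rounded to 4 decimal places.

47.7083, 47.7500

Field I=8, N=13: +8·20° lon, +13·10° lat → SW at lon -20°, lat 40°.
Square 2, 7: +2·2° lon, +7·1° lat → SW at lon -16°, lat 47°.
Subsquare w=22, r=17: +22·0.0833333° lon, +17·0.0416667° lat → SW at lon -14.1667°, lat 47.7083°.
Cell spans 0.0833333° lon × 0.0416667° lat.
south 47.7083, north 47.7500.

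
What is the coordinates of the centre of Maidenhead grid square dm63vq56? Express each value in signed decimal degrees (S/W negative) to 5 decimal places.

33.69375, -106.20417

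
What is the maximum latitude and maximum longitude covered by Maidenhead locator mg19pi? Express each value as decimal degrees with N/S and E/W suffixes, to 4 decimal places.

20.6250° S, 63.3333° E

Field M=12, G=6: +12·20° lon, +6·10° lat → SW at lon 60°, lat -30°.
Square 1, 9: +1·2° lon, +9·1° lat → SW at lon 62°, lat -21°.
Subsquare p=15, i=8: +15·0.0833333° lon, +8·0.0416667° lat → SW at lon 63.25°, lat -20.6667°.
Cell spans 0.0833333° lon × 0.0416667° lat. NE corner is SW corner plus one full cell.
latitude 20.6250° S, longitude 63.3333° E.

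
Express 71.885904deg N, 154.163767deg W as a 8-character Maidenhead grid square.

BQ21wv02

Shift to the Maidenhead origin (180°W, 90°S): lon 25.83623, lat 161.88590.
Field: 25.83623/20 → 1 → B, 161.88590/10 → 16 → Q; chars BQ.
Square: 5.83623/2 → 2, 1.88590/1 → 1; chars 21.
Subsquare: 1.83623/0.0833333 → 22 → w, 0.88590/0.0416667 → 21 → v; chars wv.
Extended square: 0.00290/0.00833333 → 0, 0.01090/0.00416667 → 2; chars 02.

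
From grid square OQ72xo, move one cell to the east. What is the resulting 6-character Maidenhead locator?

OQ82ao

Longitude subsquare x = 23; +1 → 24, wraps to 0 = a, carry into square.
Longitude square 7; +1 → 8.
The latitude characters are unchanged.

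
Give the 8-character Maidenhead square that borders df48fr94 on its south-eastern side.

DF48gr03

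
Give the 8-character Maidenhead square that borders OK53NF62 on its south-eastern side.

Longitude extended square 6; +1 → 7.
Latitude extended square 2; −1 → 1.

OK53nf71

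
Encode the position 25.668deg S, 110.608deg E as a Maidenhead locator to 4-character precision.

Shift to the Maidenhead origin (180°W, 90°S): lon 290.61, lat 64.33.
Field: lon ⌊290.61/20⌋ = 14 → O; lat ⌊64.33/10⌋ = 6 → G.
Square: lon ⌊10.61/2⌋ = 5; lat ⌊4.33/1⌋ = 4.

OG54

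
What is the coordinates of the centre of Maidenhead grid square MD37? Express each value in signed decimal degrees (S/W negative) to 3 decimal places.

Field M=12, D=3: +12·20° lon, +3·10° lat → SW at lon 60°, lat -60°.
Square 3, 7: +3·2° lon, +7·1° lat → SW at lon 66°, lat -53°.
Cell spans 2° lon × 1° lat. Centre is SW corner plus half of each.
latitude -52.500, longitude 67.000.

-52.500, 67.000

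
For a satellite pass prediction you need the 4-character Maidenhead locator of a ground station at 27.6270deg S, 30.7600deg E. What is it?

KG52

Add 180° to longitude and 90° to latitude: 210.76, 62.37.
Field: 210.76/20 → 10 → K, 62.37/10 → 6 → G; chars KG.
Square: 10.76/2 → 5, 2.37/1 → 2; chars 52.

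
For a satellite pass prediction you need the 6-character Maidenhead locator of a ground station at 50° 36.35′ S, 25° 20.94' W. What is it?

HD79hj

Offset from 180°W / 90°S: lon 154.6510°, lat 39.3942°.
Field (20°×10°, letters A–R): lon ⌊154.6510/20⌋ = 7 → H; lat ⌊39.3942/10⌋ = 3 → D.
Square (2°×1°, digits 0–9): lon ⌊14.6510/2⌋ = 7; lat ⌊9.3942/1⌋ = 9.
Subsquare (5′×2.5′, letters a–x): lon ⌊0.6510/0.0833333⌋ = 7 → h; lat ⌊0.3942/0.0416667⌋ = 9 → j.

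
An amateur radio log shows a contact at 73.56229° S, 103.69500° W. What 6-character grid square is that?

DB86dk

Add 180° to longitude and 90° to latitude: 76.3050, 16.4377.
Field (20°×10°, letters A–R): lon ⌊76.3050/20⌋ = 3 → D; lat ⌊16.4377/10⌋ = 1 → B.
Square (2°×1°, digits 0–9): lon ⌊16.3050/2⌋ = 8; lat ⌊6.4377/1⌋ = 6.
Subsquare (5′×2.5′, letters a–x): lon ⌊0.3050/0.0833333⌋ = 3 → d; lat ⌊0.4377/0.0416667⌋ = 10 → k.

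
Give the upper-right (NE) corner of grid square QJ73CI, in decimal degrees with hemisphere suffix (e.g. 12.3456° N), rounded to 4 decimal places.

3.3750° N, 154.2500° E

Field Q=16, J=9: +16·20° lon, +9·10° lat → SW at lon 140°, lat 0°.
Square 7, 3: +7·2° lon, +3·1° lat → SW at lon 154°, lat 3°.
Subsquare c=2, i=8: +2·0.0833333° lon, +8·0.0416667° lat → SW at lon 154.167°, lat 3.33333°.
Cell spans 0.0833333° lon × 0.0416667° lat. NE corner is SW corner plus one full cell.
latitude 3.3750° N, longitude 154.2500° E.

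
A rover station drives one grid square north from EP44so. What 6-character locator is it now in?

Latitude subsquare o = 14; +1 → 15 = p.
The longitude characters are unchanged.

EP44sp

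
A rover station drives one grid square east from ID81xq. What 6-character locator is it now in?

Longitude subsquare x = 23; +1 → 24, wraps to 0 = a, carry into square.
Longitude square 8; +1 → 9.
The latitude characters are unchanged.

ID91aq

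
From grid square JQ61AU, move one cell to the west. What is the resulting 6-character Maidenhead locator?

Longitude subsquare a = 0; −1 → -1, wraps to 23 = x, carry into square.
Longitude square 6; −1 → 5.
The latitude characters are unchanged.

JQ51xu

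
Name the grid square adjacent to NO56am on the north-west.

Longitude subsquare a = 0; −1 → -1, wraps to 23 = x, carry into square.
Longitude square 5; −1 → 4.
Latitude subsquare m = 12; +1 → 13 = n.

NO46xn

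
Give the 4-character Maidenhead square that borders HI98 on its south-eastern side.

II07

Longitude square 9; +1 → 10, wraps to 0, carry into field.
Longitude field H = 7; +1 → 8 = I.
Latitude square 8; −1 → 7.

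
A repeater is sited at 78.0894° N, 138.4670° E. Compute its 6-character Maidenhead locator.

PQ98fc

Shift to the Maidenhead origin (180°W, 90°S): lon 318.4670, lat 168.0894.
Field (20°×10°, letters A–R): lon ⌊318.4670/20⌋ = 15 → P; lat ⌊168.0894/10⌋ = 16 → Q.
Square (2°×1°, digits 0–9): lon ⌊18.4670/2⌋ = 9; lat ⌊8.0894/1⌋ = 8.
Subsquare (5′×2.5′, letters a–x): lon ⌊0.4670/0.0833333⌋ = 5 → f; lat ⌊0.0894/0.0416667⌋ = 2 → c.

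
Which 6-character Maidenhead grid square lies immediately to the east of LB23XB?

LB33ab

Longitude subsquare x = 23; +1 → 24, wraps to 0 = a, carry into square.
Longitude square 2; +1 → 3.
The latitude characters are unchanged.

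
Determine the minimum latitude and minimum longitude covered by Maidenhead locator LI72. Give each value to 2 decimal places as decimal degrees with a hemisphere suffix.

Field L=11, I=8: +11·20° lon, +8·10° lat → SW at lon 40°, lat -10°.
Square 7, 2: +7·2° lon, +2·1° lat → SW at lon 54°, lat -8°.
latitude 8.00° S, longitude 54.00° E.

8.00° S, 54.00° E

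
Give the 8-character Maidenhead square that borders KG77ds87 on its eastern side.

KG77ds97

Longitude extended square 8; +1 → 9.
The latitude characters are unchanged.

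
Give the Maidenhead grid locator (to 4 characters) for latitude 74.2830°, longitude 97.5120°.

NQ84

Offset from 180°W / 90°S: lon 277.51°, lat 164.28°.
Field: lon ⌊277.51/20⌋ = 13 → N; lat ⌊164.28/10⌋ = 16 → Q.
Square: lon ⌊17.51/2⌋ = 8; lat ⌊4.28/1⌋ = 4.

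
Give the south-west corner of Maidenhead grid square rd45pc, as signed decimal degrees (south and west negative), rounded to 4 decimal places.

Field R=17, D=3: +17·20° lon, +3·10° lat → SW at lon 160°, lat -60°.
Square 4, 5: +4·2° lon, +5·1° lat → SW at lon 168°, lat -55°.
Subsquare p=15, c=2: +15·0.0833333° lon, +2·0.0416667° lat → SW at lon 169.25°, lat -54.9167°.
latitude -54.9167, longitude 169.2500.

-54.9167, 169.2500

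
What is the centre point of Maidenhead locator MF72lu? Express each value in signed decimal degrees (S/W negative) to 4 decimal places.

-37.1458, 74.9583

Field M=12, F=5: +12·20° lon, +5·10° lat → SW at lon 60°, lat -40°.
Square 7, 2: +7·2° lon, +2·1° lat → SW at lon 74°, lat -38°.
Subsquare l=11, u=20: +11·0.0833333° lon, +20·0.0416667° lat → SW at lon 74.9167°, lat -37.1667°.
Cell spans 0.0833333° lon × 0.0416667° lat. Centre is SW corner plus half of each.
latitude -37.1458, longitude 74.9583.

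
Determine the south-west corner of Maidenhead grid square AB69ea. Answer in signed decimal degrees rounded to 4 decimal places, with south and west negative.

-71.0000, -167.6667

Field A=0, B=1: +0·20° lon, +1·10° lat → SW at lon -180°, lat -80°.
Square 6, 9: +6·2° lon, +9·1° lat → SW at lon -168°, lat -71°.
Subsquare e=4, a=0: +4·0.0833333° lon, +0·0.0416667° lat → SW at lon -167.667°, lat -71°.
latitude -71.0000, longitude -167.6667.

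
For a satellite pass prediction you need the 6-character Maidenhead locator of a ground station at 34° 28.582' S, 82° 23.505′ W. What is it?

Shift to the Maidenhead origin (180°W, 90°S): lon 97.6082, lat 55.5236.
Field: 97.6082/20 → 4 → E, 55.5236/10 → 5 → F; chars EF.
Square: 17.6082/2 → 8, 5.5236/1 → 5; chars 85.
Subsquare: 1.6082/0.0833333 → 19 → t, 0.5236/0.0416667 → 12 → m; chars tm.

EF85tm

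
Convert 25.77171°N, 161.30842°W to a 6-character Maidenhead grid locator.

Add 180° to longitude and 90° to latitude: 18.6916, 115.7717.
Field: lon ⌊18.6916/20⌋ = 0 → A; lat ⌊115.7717/10⌋ = 11 → L.
Square: lon ⌊18.6916/2⌋ = 9; lat ⌊5.7717/1⌋ = 5.
Subsquare: lon ⌊0.6916/0.0833333⌋ = 8 → i; lat ⌊0.7717/0.0416667⌋ = 18 → s.

AL95is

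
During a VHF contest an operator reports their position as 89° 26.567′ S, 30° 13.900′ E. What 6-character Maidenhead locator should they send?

Add 180° to longitude and 90° to latitude: 210.2317, 0.5572.
Field: lon ⌊210.2317/20⌋ = 10 → K; lat ⌊0.5572/10⌋ = 0 → A.
Square: lon ⌊10.2317/2⌋ = 5; lat ⌊0.5572/1⌋ = 0.
Subsquare: lon ⌊0.2317/0.0833333⌋ = 2 → c; lat ⌊0.5572/0.0416667⌋ = 13 → n.

KA50cn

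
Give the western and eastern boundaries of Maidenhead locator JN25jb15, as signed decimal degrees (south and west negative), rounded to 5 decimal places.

Field J=9, N=13: +9·20° lon, +13·10° lat → SW at lon 0°, lat 40°.
Square 2, 5: +2·2° lon, +5·1° lat → SW at lon 4°, lat 45°.
Subsquare j=9, b=1: +9·0.0833333° lon, +1·0.0416667° lat → SW at lon 4.75°, lat 45.0417°.
Extended square 1, 5: +1·0.00833333° lon, +5·0.00416667° lat → SW at lon 4.75833°, lat 45.0625°.
Cell spans 0.00833333° lon × 0.00416667° lat.
west 4.75833, east 4.76667.

4.75833, 4.76667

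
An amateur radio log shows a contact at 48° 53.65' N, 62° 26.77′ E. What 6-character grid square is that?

MN18fv

Shift to the Maidenhead origin (180°W, 90°S): lon 242.4462, lat 138.8942.
Field: 242.4462/20 → 12 → M, 138.8942/10 → 13 → N; chars MN.
Square: 2.4462/2 → 1, 8.8942/1 → 8; chars 18.
Subsquare: 0.4462/0.0833333 → 5 → f, 0.8942/0.0416667 → 21 → v; chars fv.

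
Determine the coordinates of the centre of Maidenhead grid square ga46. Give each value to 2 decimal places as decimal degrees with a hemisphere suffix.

83.50° S, 51.00° W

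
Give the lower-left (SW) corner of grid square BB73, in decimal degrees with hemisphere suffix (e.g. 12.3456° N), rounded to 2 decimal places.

77.00° S, 146.00° W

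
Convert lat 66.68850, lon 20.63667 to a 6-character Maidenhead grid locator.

KP06hq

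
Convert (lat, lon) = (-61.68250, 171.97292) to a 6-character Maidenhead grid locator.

Offset from 180°W / 90°S: lon 351.9729°, lat 28.3175°.
Field: 351.9729/20 → 17 → R, 28.3175/10 → 2 → C; chars RC.
Square: 11.9729/2 → 5, 8.3175/1 → 8; chars 58.
Subsquare: 1.9729/0.0833333 → 23 → x, 0.3175/0.0416667 → 7 → h; chars xh.

RC58xh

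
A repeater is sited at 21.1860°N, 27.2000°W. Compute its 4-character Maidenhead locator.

HL61

Add 180° to longitude and 90° to latitude: 152.80, 111.19.
Field: lon ⌊152.80/20⌋ = 7 → H; lat ⌊111.19/10⌋ = 11 → L.
Square: lon ⌊12.80/2⌋ = 6; lat ⌊1.19/1⌋ = 1.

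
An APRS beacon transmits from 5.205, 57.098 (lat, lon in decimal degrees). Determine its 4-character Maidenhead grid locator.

Shift to the Maidenhead origin (180°W, 90°S): lon 237.10, lat 95.20.
Field (20°×10°, letters A–R): 237.10/20 → 11 → L, 95.20/10 → 9 → J; chars LJ.
Square (2°×1°, digits 0–9): 17.10/2 → 8, 5.20/1 → 5; chars 85.

LJ85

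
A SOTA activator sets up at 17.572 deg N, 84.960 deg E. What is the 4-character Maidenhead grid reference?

Add 180° to longitude and 90° to latitude: 264.96, 107.57.
Field: lon ⌊264.96/20⌋ = 13 → N; lat ⌊107.57/10⌋ = 10 → K.
Square: lon ⌊4.96/2⌋ = 2; lat ⌊7.57/1⌋ = 7.

NK27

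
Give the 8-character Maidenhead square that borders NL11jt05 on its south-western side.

NL11it94

Longitude extended square 0; −1 → -1, wraps to 9, carry into subsquare.
Longitude subsquare j = 9; −1 → 8 = i.
Latitude extended square 5; −1 → 4.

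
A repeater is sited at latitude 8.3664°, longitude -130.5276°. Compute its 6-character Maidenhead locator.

CJ48ri

Shift to the Maidenhead origin (180°W, 90°S): lon 49.4724, lat 98.3664.
Field: 49.4724/20 → 2 → C, 98.3664/10 → 9 → J; chars CJ.
Square: 9.4724/2 → 4, 8.3664/1 → 8; chars 48.
Subsquare: 1.4724/0.0833333 → 17 → r, 0.3664/0.0416667 → 8 → i; chars ri.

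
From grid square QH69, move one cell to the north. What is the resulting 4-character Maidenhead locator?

Latitude square 9; +1 → 10, wraps to 0, carry into field.
Latitude field H = 7; +1 → 8 = I.
The longitude characters are unchanged.

QI60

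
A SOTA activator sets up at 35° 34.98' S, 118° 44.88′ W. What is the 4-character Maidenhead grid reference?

DF04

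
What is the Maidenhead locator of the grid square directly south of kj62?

Latitude square 2; −1 → 1.
The longitude characters are unchanged.

KJ61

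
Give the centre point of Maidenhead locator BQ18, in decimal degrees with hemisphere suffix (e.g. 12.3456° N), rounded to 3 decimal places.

78.500° N, 157.000° W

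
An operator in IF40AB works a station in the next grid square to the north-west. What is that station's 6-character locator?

Longitude subsquare a = 0; −1 → -1, wraps to 23 = x, carry into square.
Longitude square 4; −1 → 3.
Latitude subsquare b = 1; +1 → 2 = c.

IF30xc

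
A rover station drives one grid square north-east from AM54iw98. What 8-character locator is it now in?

AM54jw09

Longitude extended square 9; +1 → 10, wraps to 0, carry into subsquare.
Longitude subsquare i = 8; +1 → 9 = j.
Latitude extended square 8; +1 → 9.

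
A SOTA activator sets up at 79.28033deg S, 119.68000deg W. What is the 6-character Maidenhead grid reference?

Offset from 180°W / 90°S: lon 60.3200°, lat 10.7197°.
Field (20°×10°, letters A–R): lon ⌊60.3200/20⌋ = 3 → D; lat ⌊10.7197/10⌋ = 1 → B.
Square (2°×1°, digits 0–9): lon ⌊0.3200/2⌋ = 0; lat ⌊0.7197/1⌋ = 0.
Subsquare (5′×2.5′, letters a–x): lon ⌊0.3200/0.0833333⌋ = 3 → d; lat ⌊0.7197/0.0416667⌋ = 17 → r.

DB00dr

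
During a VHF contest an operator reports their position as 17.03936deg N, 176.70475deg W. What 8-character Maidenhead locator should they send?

AK17pa59

Offset from 180°W / 90°S: lon 3.29525°, lat 107.03936°.
Field (20°×10°, letters A–R): lon ⌊3.29525/20⌋ = 0 → A; lat ⌊107.03936/10⌋ = 10 → K.
Square (2°×1°, digits 0–9): lon ⌊3.29525/2⌋ = 1; lat ⌊7.03936/1⌋ = 7.
Subsquare (5′×2.5′, letters a–x): lon ⌊1.29525/0.0833333⌋ = 15 → p; lat ⌊0.03936/0.0416667⌋ = 0 → a.
Extended square (30″×15″, digits 0–9): lon ⌊0.04525/0.00833333⌋ = 5; lat ⌊0.03936/0.00416667⌋ = 9.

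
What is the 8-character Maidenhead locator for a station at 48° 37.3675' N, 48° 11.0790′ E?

Shift to the Maidenhead origin (180°W, 90°S): lon 228.18465, lat 138.62279.
Field: lon ⌊228.18465/20⌋ = 11 → L; lat ⌊138.62279/10⌋ = 13 → N.
Square: lon ⌊8.18465/2⌋ = 4; lat ⌊8.62279/1⌋ = 8.
Subsquare: lon ⌊0.18465/0.0833333⌋ = 2 → c; lat ⌊0.62279/0.0416667⌋ = 14 → o.
Extended square: lon ⌊0.01798/0.00833333⌋ = 2; lat ⌊0.03946/0.00416667⌋ = 9.

LN48co29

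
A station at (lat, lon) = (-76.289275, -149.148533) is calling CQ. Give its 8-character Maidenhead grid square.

Add 180° to longitude and 90° to latitude: 30.85147, 13.71072.
Field: lon ⌊30.85147/20⌋ = 1 → B; lat ⌊13.71072/10⌋ = 1 → B.
Square: lon ⌊10.85147/2⌋ = 5; lat ⌊3.71072/1⌋ = 3.
Subsquare: lon ⌊0.85147/0.0833333⌋ = 10 → k; lat ⌊0.71072/0.0416667⌋ = 17 → r.
Extended square: lon ⌊0.01813/0.00833333⌋ = 2; lat ⌊0.00239/0.00416667⌋ = 0.

BB53kr20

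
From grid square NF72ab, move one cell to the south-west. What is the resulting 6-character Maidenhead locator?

Longitude subsquare a = 0; −1 → -1, wraps to 23 = x, carry into square.
Longitude square 7; −1 → 6.
Latitude subsquare b = 1; −1 → 0 = a.

NF62xa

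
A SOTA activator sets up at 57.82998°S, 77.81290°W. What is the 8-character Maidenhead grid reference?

Shift to the Maidenhead origin (180°W, 90°S): lon 102.18710, lat 32.17002.
Field: lon ⌊102.18710/20⌋ = 5 → F; lat ⌊32.17002/10⌋ = 3 → D.
Square: lon ⌊2.18710/2⌋ = 1; lat ⌊2.17002/1⌋ = 2.
Subsquare: lon ⌊0.18710/0.0833333⌋ = 2 → c; lat ⌊0.17002/0.0416667⌋ = 4 → e.
Extended square: lon ⌊0.02043/0.00833333⌋ = 2; lat ⌊0.00335/0.00416667⌋ = 0.

FD12ce20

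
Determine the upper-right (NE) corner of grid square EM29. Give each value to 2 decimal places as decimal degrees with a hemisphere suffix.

Field E=4, M=12: +4·20° lon, +12·10° lat → SW at lon -100°, lat 30°.
Square 2, 9: +2·2° lon, +9·1° lat → SW at lon -96°, lat 39°.
Cell spans 2° lon × 1° lat. NE corner is SW corner plus one full cell.
latitude 40.00° N, longitude 94.00° W.

40.00° N, 94.00° W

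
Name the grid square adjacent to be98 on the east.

Longitude square 9; +1 → 10, wraps to 0, carry into field.
Longitude field B = 1; +1 → 2 = C.
The latitude characters are unchanged.

CE08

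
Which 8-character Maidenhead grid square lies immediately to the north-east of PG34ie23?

PG34ie34

Longitude extended square 2; +1 → 3.
Latitude extended square 3; +1 → 4.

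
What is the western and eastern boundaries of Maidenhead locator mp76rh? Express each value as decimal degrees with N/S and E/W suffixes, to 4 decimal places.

Field M=12, P=15: +12·20° lon, +15·10° lat → SW at lon 60°, lat 60°.
Square 7, 6: +7·2° lon, +6·1° lat → SW at lon 74°, lat 66°.
Subsquare r=17, h=7: +17·0.0833333° lon, +7·0.0416667° lat → SW at lon 75.4167°, lat 66.2917°.
Cell spans 0.0833333° lon × 0.0416667° lat.
west 75.4167° E, east 75.5000° E.

75.4167° E, 75.5000° E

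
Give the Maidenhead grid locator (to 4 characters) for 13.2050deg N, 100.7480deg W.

Shift to the Maidenhead origin (180°W, 90°S): lon 79.25, lat 103.20.
Field: 79.25/20 → 3 → D, 103.20/10 → 10 → K; chars DK.
Square: 19.25/2 → 9, 3.20/1 → 3; chars 93.

DK93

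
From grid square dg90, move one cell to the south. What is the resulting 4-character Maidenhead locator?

DF99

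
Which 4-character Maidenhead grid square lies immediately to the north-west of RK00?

QK91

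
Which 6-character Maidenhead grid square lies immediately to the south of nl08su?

Latitude subsquare u = 20; −1 → 19 = t.
The longitude characters are unchanged.

NL08st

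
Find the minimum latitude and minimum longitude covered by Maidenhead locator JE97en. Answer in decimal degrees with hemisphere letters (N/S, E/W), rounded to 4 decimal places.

Field J=9, E=4: +9·20° lon, +4·10° lat → SW at lon 0°, lat -50°.
Square 9, 7: +9·2° lon, +7·1° lat → SW at lon 18°, lat -43°.
Subsquare e=4, n=13: +4·0.0833333° lon, +13·0.0416667° lat → SW at lon 18.3333°, lat -42.4583°.
latitude 42.4583° S, longitude 18.3333° E.

42.4583° S, 18.3333° E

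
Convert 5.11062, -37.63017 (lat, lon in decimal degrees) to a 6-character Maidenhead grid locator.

HJ15ec

Shift to the Maidenhead origin (180°W, 90°S): lon 142.3698, lat 95.1106.
Field: 142.3698/20 → 7 → H, 95.1106/10 → 9 → J; chars HJ.
Square: 2.3698/2 → 1, 5.1106/1 → 5; chars 15.
Subsquare: 0.3698/0.0833333 → 4 → e, 0.1106/0.0416667 → 2 → c; chars ec.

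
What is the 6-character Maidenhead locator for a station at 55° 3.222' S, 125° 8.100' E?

PD24nw

Add 180° to longitude and 90° to latitude: 305.1350, 34.9463.
Field: 305.1350/20 → 15 → P, 34.9463/10 → 3 → D; chars PD.
Square: 5.1350/2 → 2, 4.9463/1 → 4; chars 24.
Subsquare: 1.1350/0.0833333 → 13 → n, 0.9463/0.0416667 → 22 → w; chars nw.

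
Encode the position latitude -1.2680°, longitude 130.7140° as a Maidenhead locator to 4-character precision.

PI58

Shift to the Maidenhead origin (180°W, 90°S): lon 310.71, lat 88.73.
Field: lon ⌊310.71/20⌋ = 15 → P; lat ⌊88.73/10⌋ = 8 → I.
Square: lon ⌊10.71/2⌋ = 5; lat ⌊8.73/1⌋ = 8.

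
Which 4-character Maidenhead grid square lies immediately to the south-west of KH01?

Longitude square 0; −1 → -1, wraps to 9, carry into field.
Longitude field K = 10; −1 → 9 = J.
Latitude square 1; −1 → 0.

JH90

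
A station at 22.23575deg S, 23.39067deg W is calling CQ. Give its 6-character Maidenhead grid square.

HG87hs

Shift to the Maidenhead origin (180°W, 90°S): lon 156.6093, lat 67.7643.
Field (20°×10°, letters A–R): lon ⌊156.6093/20⌋ = 7 → H; lat ⌊67.7643/10⌋ = 6 → G.
Square (2°×1°, digits 0–9): lon ⌊16.6093/2⌋ = 8; lat ⌊7.7643/1⌋ = 7.
Subsquare (5′×2.5′, letters a–x): lon ⌊0.6093/0.0833333⌋ = 7 → h; lat ⌊0.7643/0.0416667⌋ = 18 → s.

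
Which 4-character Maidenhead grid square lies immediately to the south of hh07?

HH06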